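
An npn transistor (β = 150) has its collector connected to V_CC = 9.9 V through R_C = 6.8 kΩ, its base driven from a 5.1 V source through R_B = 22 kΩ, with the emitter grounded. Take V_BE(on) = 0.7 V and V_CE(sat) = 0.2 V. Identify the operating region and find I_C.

Assume active: I_B = (5.1 − 0.7)/22 = 0.2 mA, giving I_C = β·I_B = 30 mA.
But then V_CE = 9.9 − 30×6.8 = -194 V < V_CE(sat) = 0.2 V — impossible in the active region.
So the transistor is saturated. With V_CE = 0.2 V, I_C = (V_CC − 0.2)/R_C = 9.7/6.8 = 1.43 mA.
Check: β·I_B = 30 mA > I_C = 1.43 mA, confirming saturation.

saturation; I_C ≈ 1.4 mA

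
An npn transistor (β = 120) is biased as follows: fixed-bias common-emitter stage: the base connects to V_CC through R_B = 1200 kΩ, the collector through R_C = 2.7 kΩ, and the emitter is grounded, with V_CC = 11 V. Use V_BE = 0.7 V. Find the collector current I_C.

Base loop: V_CC = I_B·R_B + V_BE, so I_B = (11 − 0.7)/1200 kΩ = 0.00858 mA.
In the active region I_C = β·I_B = 120 × 0.00858 = 1.03 mA.
Collector loop: V_CE = V_CC − I_C·R_C = 11 − 1.03×2.7 = 8.22 V.
Since V_CE = 8.22 V > V_CE(sat) ≈ 0.2 V, the transistor is in the active region as assumed.

I_C ≈ 1 mA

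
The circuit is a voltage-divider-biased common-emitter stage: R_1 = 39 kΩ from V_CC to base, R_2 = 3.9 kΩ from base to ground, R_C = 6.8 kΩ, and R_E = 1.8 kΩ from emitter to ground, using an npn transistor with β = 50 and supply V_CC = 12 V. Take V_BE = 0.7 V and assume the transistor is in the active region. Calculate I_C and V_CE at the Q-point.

I_C ≈ 0.2 mA, V_CE ≈ 10 V

Thevenize the base divider: V_Th = V_CC·R_2/(R_1+R_2) = 12×3.9/42.9 = 1.09 V, R_Th = R_1‖R_2 = 3.55 kΩ.
Base-emitter loop: V_Th = I_B·R_Th + V_BE + (β+1)I_B·R_E, so I_B = (1.09 − 0.7) / (3.55 + 51×1.8) = 0.0041 mA.
I_C = β·I_B = 50×0.0041 = 0.205 mA, and I_E = (β+1)I_B = 0.209 mA.
V_CE = V_CC − I_C·R_C − I_E·R_E = 12 − 0.205×6.8 − 0.209×1.8 = 10.2 V.
V_CE = 10.2 V > 0.2 V confirms active-region operation.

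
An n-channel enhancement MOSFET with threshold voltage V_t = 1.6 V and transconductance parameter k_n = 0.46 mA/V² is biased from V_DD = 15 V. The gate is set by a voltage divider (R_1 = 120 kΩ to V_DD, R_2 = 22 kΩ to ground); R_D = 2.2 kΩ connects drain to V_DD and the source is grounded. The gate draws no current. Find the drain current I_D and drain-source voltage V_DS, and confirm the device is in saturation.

V_G = V_DD·R_2/(R_1+R_2) = 15×22/142 = 2.32 V. With the source grounded, V_GS = V_G = 2.32 V.
Assume saturation: I_D = (k_n/2)(V_GS − V_t)² = (0.46/2)×(2.32 − 1.6)² = 0.23×0.724² = 0.121 mA.
V_DS = V_DD − I_D·R_D = 15 − 0.121×2.2 = 14.7 V.
Saturation requires V_DS ≥ V_GS − V_t = 0.724 V; 14.7 ≥ 0.724 ✓.

I_D ≈ 0.12 mA, V_DS ≈ 15 V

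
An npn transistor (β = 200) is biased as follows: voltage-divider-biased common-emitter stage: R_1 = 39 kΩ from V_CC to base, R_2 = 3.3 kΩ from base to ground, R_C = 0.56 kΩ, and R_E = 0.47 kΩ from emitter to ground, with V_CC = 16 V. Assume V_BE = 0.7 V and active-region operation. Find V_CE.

Thevenize the base divider: V_Th = V_CC·R_2/(R_1+R_2) = 16×3.3/42.3 = 1.25 V, R_Th = R_1‖R_2 = 3.04 kΩ.
Base-emitter loop: V_Th = I_B·R_Th + V_BE + (β+1)I_B·R_E, so I_B = (1.25 − 0.7) / (3.04 + 201×0.47) = 0.00562 mA.
I_C = β·I_B = 200×0.00562 = 1.12 mA, and I_E = (β+1)I_B = 1.13 mA.
V_CE = V_CC − I_C·R_C − I_E·R_E = 16 − 1.12×0.56 − 1.13×0.47 = 14.8 V.
V_CE = 14.8 V > 0.2 V confirms active-region operation.

V_CE ≈ 15 V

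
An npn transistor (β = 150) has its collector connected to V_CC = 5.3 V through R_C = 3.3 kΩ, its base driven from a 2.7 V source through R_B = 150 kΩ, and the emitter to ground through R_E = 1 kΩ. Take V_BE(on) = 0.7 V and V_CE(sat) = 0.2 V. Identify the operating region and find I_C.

active; I_C ≈ 1 mA

Assume active. Base-emitter loop: I_B = (V_BB − V_BE)/(R_B + (β+1)R_E) = (2.7 − 0.7)/(150 + 151×1) = 0.00664 mA.
I_C = β·I_B = 150×0.00664 = 0.997 mA.
V_CE = V_CC − I_C·R_C − I_E·R_E = 5.3 − 0.997×3.3 − 1×1 = 1.01 V > V_CE(sat), so the active-region assumption holds.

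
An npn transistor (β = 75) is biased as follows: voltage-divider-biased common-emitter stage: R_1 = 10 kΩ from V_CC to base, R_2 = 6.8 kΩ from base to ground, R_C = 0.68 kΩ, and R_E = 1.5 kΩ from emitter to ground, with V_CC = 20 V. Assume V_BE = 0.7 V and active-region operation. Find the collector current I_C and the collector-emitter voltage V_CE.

Thevenize the base divider: V_Th = V_CC·R_2/(R_1+R_2) = 20×6.8/16.8 = 8.1 V, R_Th = R_1‖R_2 = 4.05 kΩ.
Base-emitter loop: V_Th = I_B·R_Th + V_BE + (β+1)I_B·R_E, so I_B = (8.1 − 0.7) / (4.05 + 76×1.5) = 0.0626 mA.
I_C = β·I_B = 75×0.0626 = 4.7 mA, and I_E = (β+1)I_B = 4.76 mA.
V_CE = V_CC − I_C·R_C − I_E·R_E = 20 − 4.7×0.68 − 4.76×1.5 = 9.66 V.
V_CE = 9.66 V > 0.2 V confirms active-region operation.

I_C ≈ 4.7 mA, V_CE ≈ 9.7 V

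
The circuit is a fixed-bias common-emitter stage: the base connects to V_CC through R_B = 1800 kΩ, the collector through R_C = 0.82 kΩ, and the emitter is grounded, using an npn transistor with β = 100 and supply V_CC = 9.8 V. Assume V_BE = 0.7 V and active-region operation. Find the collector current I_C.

Base loop: V_CC = I_B·R_B + V_BE, so I_B = (9.8 − 0.7)/1800 kΩ = 0.00506 mA.
In the active region I_C = β·I_B = 100 × 0.00506 = 0.506 mA.
Collector loop: V_CE = V_CC − I_C·R_C = 9.8 − 0.506×0.82 = 9.39 V.
Since V_CE = 9.39 V > V_CE(sat) ≈ 0.2 V, the transistor is in the active region as assumed.

I_C ≈ 0.51 mA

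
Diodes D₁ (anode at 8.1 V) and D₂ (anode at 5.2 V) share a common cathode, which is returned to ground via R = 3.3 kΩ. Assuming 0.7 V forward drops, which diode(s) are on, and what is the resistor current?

Only D₁ conducts; I_R ≈ 2.2 mA

Assume both conduct. Then node N would need to be at both 8.1−0.7 = 7.4 V and 5.2−0.7 = 4.5 V, which is impossible.
Assume only D₁ conducts: V_N = 8.1 − 0.7 = 7.4 V, so I_R = 7.4/3.3 = 2.24 mA.
Check D₂: its anode-to-cathode voltage is 5.2 − 7.4 = -2.2 V < 0.7 V, so it is off. The assumption is consistent.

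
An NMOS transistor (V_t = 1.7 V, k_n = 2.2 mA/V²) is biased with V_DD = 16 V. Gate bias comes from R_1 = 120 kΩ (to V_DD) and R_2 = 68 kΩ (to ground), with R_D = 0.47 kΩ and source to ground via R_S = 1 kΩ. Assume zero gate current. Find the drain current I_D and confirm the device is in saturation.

I_D ≈ 2.6 mA

V_G = V_DD·R_2/(R_1+R_2) = 16×68/188 = 5.79 V.
Assume saturation: I_D = (k_n/2)(V_GS − V_t)² with V_GS = V_G − I_D·R_S = 5.79 − 1·I_D.
Substituting gives 1.1·I_D² − 9.99·I_D + 18.4 = 0, with roots I_D = 2.56 or 6.52 mA.
The root I_D = 6.52 mA gives V_GS = -0.735 V ≤ V_t, so take I_D = 2.56 mA.
Then V_GS = 3.23 V and V_DS = V_DD − I_D(R_D+R_S) = 16 − 2.56×1.47 = 12.2 V.
Saturation requires V_DS ≥ V_GS − V_t = 1.53 V; 12.2 ≥ 1.53 ✓.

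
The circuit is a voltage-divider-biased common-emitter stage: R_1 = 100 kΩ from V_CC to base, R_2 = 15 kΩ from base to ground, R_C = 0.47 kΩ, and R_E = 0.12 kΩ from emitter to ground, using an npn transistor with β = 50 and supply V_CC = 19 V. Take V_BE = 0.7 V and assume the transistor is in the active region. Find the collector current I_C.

I_C ≈ 4.6 mA

Thevenize the base divider: V_Th = V_CC·R_2/(R_1+R_2) = 19×15/115 = 2.48 V, R_Th = R_1‖R_2 = 13 kΩ.
Base-emitter loop: V_Th = I_B·R_Th + V_BE + (β+1)I_B·R_E, so I_B = (2.48 − 0.7) / (13 + 51×0.12) = 0.0928 mA.
I_C = β·I_B = 50×0.0928 = 4.64 mA, and I_E = (β+1)I_B = 4.73 mA.
V_CE = V_CC − I_C·R_C − I_E·R_E = 19 − 4.64×0.47 − 4.73×0.12 = 16.3 V.
V_CE = 16.3 V > 0.2 V confirms active-region operation.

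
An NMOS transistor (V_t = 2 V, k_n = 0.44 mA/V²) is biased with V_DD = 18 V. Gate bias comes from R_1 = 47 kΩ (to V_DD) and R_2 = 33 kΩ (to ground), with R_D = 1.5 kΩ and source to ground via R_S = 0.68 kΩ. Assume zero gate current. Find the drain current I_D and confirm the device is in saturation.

I_D ≈ 2.8 mA

V_G = V_DD·R_2/(R_1+R_2) = 18×33/80 = 7.42 V.
Assume saturation: I_D = (k_n/2)(V_GS − V_t)² with V_GS = V_G − I_D·R_S = 7.42 − 0.68·I_D.
Substituting gives 0.102·I_D² − 2.62·I_D + 6.47 = 0, with roots I_D = 2.76 or 23 mA.
The root I_D = 23 mA gives V_GS = -8.23 V ≤ V_t, so take I_D = 2.76 mA.
Then V_GS = 5.54 V and V_DS = V_DD − I_D(R_D+R_S) = 18 − 2.76×2.18 = 12 V.
Saturation requires V_DS ≥ V_GS − V_t = 3.54 V; 12 ≥ 3.54 ✓.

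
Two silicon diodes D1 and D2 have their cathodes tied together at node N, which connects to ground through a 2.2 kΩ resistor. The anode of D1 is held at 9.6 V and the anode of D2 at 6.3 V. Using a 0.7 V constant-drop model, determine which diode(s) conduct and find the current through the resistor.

Assume both conduct. Then node N would need to be at both 9.6−0.7 = 8.9 V and 6.3−0.7 = 5.6 V, which is impossible.
Assume only D1 conducts: V_N = 9.6 − 0.7 = 8.9 V, so I_R = 8.9/2.2 = 4.05 mA.
Check D2: its anode-to-cathode voltage is 6.3 − 8.9 = -2.6 V < 0.7 V, so it is off. The assumption is consistent.

Only D1 conducts; I_R ≈ 4 mA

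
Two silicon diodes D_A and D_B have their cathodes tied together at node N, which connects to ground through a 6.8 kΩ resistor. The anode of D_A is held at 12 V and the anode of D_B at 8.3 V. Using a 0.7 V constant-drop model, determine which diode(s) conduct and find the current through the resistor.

Assume both conduct. Then node N would need to be at both 12−0.7 = 11.3 V and 8.3−0.7 = 7.6 V, which is impossible.
Assume only D_A conducts: V_N = 12 − 0.7 = 11.3 V, so I_R = 11.3/6.8 = 1.66 mA.
Check D_B: its anode-to-cathode voltage is 8.3 − 11.3 = -3 V < 0.7 V, so it is off. The assumption is consistent.

Only D_A conducts; I_R ≈ 1.7 mA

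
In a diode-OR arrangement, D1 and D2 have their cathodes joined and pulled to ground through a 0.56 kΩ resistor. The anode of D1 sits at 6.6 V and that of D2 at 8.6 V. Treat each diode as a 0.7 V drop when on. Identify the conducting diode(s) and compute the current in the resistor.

Assume both conduct. Then node N would need to be at both 6.6−0.7 = 5.9 V and 8.6−0.7 = 7.9 V, which is impossible.
Assume only D2 conducts: V_N = 8.6 − 0.7 = 7.9 V, so I_R = 7.9/0.56 = 14.1 mA.
Check D1: its anode-to-cathode voltage is 6.6 − 7.9 = -1.3 V < 0.7 V, so it is off. The assumption is consistent.

Only D2 conducts; I_R ≈ 14 mA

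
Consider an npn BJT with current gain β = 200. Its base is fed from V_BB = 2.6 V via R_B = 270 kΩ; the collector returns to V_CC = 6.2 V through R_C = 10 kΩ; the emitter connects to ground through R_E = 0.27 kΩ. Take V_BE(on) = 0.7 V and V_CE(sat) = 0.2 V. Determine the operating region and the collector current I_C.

Assume active: I_B = (2.6 − 0.7)/(270 + 201×0.27) = 0.00586 mA, I_C = β·I_B = 1.17 mA.
Then V_CE = 6.2 − 1.17×10 − 1.18×0.27 = -5.84 V < 0.2 V — the active assumption fails.
Re-solve with V_CE = 0.2 V. KCL at the emitter: V_E/R_E = (V_BB−0.7−V_E)/R_B + (V_CC−0.2−V_E)/R_C, giving V_E = 0.159 V.
I_C = (V_CC − 0.2 − V_E)/R_C = (6 − 0.159)/10 = 0.584 mA.
Check: I_B = (1.9 − 0.159)/270 = 0.00645 mA, and β·I_B = 1.29 mA > I_C, confirming saturation.

saturation; I_C ≈ 0.58 mA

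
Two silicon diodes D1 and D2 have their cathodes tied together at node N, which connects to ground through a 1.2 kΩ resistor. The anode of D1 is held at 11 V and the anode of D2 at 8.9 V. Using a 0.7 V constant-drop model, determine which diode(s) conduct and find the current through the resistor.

Assume both conduct. Then node N would need to be at both 11−0.7 = 10.3 V and 8.9−0.7 = 8.2 V, which is impossible.
Assume only D1 conducts: V_N = 11 − 0.7 = 10.3 V, so I_R = 10.3/1.2 = 8.58 mA.
Check D2: its anode-to-cathode voltage is 8.9 − 10.3 = -1.4 V < 0.7 V, so it is off. The assumption is consistent.

Only D1 conducts; I_R ≈ 8.6 mA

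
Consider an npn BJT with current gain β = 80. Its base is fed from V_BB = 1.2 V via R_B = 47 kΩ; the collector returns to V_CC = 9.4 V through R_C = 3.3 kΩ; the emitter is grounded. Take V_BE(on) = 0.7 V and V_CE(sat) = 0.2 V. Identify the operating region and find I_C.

active; I_C ≈ 0.85 mA

Assume active. Base-emitter loop: I_B = (V_BB − V_BE)/R_B = (1.2 − 0.7)/47 = 0.0106 mA.
I_C = β·I_B = 80×0.0106 = 0.851 mA.
V_CE = V_CC − I_C·R_C = 9.4 − 0.851×3.3 = 6.59 V > V_CE(sat), so the active-region assumption holds.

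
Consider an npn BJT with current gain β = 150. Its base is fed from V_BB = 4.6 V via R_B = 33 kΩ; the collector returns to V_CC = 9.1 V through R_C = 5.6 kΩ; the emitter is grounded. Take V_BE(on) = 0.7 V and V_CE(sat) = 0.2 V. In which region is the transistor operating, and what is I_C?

Assume active: I_B = (4.6 − 0.7)/33 = 0.118 mA, giving I_C = β·I_B = 17.7 mA.
But then V_CE = 9.1 − 17.7×5.6 = -90.2 V < V_CE(sat) = 0.2 V — impossible in the active region.
So the transistor is saturated. With V_CE = 0.2 V, I_C = (V_CC − 0.2)/R_C = 8.9/5.6 = 1.59 mA.
Check: β·I_B = 17.7 mA > I_C = 1.59 mA, confirming saturation.

saturation; I_C ≈ 1.6 mA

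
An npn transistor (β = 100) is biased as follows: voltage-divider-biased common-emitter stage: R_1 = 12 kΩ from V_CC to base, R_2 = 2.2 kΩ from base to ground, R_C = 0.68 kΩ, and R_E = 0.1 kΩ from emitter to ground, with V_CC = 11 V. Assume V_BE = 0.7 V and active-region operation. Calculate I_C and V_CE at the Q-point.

Thevenize the base divider: V_Th = V_CC·R_2/(R_1+R_2) = 11×2.2/14.2 = 1.7 V, R_Th = R_1‖R_2 = 1.86 kΩ.
Base-emitter loop: V_Th = I_B·R_Th + V_BE + (β+1)I_B·R_E, so I_B = (1.7 − 0.7) / (1.86 + 101×0.1) = 0.084 mA.
I_C = β·I_B = 100×0.084 = 8.4 mA, and I_E = (β+1)I_B = 8.48 mA.
V_CE = V_CC − I_C·R_C − I_E·R_E = 11 − 8.4×0.68 − 8.48×0.1 = 4.44 V.
V_CE = 4.44 V > 0.2 V confirms active-region operation.

I_C ≈ 8.4 mA, V_CE ≈ 4.4 V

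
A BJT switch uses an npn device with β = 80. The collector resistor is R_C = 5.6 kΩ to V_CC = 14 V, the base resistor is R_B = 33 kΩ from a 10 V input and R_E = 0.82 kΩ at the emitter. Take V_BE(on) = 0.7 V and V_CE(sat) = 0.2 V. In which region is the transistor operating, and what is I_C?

Assume active: I_B = (10 − 0.7)/(33 + 81×0.82) = 0.0935 mA, I_C = β·I_B = 7.48 mA.
Then V_CE = 14 − 7.48×5.6 − 7.58×0.82 = -34.1 V < 0.2 V — the active assumption fails.
Re-solve with V_CE = 0.2 V. KCL at the emitter: V_E/R_E = (V_BB−0.7−V_E)/R_B + (V_CC−0.2−V_E)/R_C, giving V_E = 1.92 V.
I_C = (V_CC − 0.2 − V_E)/R_C = (13.8 − 1.92)/5.6 = 2.12 mA.
Check: I_B = (9.3 − 1.92)/33 = 0.224 mA, and β·I_B = 17.9 mA > I_C, confirming saturation.

saturation; I_C ≈ 2.1 mA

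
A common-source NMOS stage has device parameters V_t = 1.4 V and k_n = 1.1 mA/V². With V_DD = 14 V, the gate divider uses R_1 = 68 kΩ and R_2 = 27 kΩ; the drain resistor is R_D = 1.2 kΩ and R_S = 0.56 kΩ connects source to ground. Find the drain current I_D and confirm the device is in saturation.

I_D ≈ 1.6 mA

V_G = V_DD·R_2/(R_1+R_2) = 14×27/95 = 3.98 V.
Assume saturation: I_D = (k_n/2)(V_GS − V_t)² with V_GS = V_G − I_D·R_S = 3.98 − 0.56·I_D.
Substituting gives 0.172·I_D² − 2.59·I_D + 3.66 = 0, with roots I_D = 1.58 or 13.4 mA.
The root I_D = 13.4 mA gives V_GS = -3.54 V ≤ V_t, so take I_D = 1.58 mA.
Then V_GS = 3.09 V and V_DS = V_DD − I_D(R_D+R_S) = 14 − 1.58×1.76 = 11.2 V.
Saturation requires V_DS ≥ V_GS − V_t = 1.69 V; 11.2 ≥ 1.69 ✓.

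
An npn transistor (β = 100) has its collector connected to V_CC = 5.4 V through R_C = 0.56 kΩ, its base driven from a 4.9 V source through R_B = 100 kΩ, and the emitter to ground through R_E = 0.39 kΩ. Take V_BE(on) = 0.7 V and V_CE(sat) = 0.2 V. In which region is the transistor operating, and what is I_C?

active; I_C ≈ 3 mA

Assume active. Base-emitter loop: I_B = (V_BB − V_BE)/(R_B + (β+1)R_E) = (4.9 − 0.7)/(100 + 101×0.39) = 0.0301 mA.
I_C = β·I_B = 100×0.0301 = 3.01 mA.
V_CE = V_CC − I_C·R_C − I_E·R_E = 5.4 − 3.01×0.56 − 3.04×0.39 = 2.53 V > V_CE(sat), so the active-region assumption holds.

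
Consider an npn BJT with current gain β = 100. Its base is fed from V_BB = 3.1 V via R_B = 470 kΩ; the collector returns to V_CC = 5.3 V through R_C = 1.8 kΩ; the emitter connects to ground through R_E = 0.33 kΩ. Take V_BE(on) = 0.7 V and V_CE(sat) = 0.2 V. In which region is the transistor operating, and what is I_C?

Assume active. Base-emitter loop: I_B = (V_BB − V_BE)/(R_B + (β+1)R_E) = (3.1 − 0.7)/(470 + 101×0.33) = 0.00477 mA.
I_C = β·I_B = 100×0.00477 = 0.477 mA.
V_CE = V_CC − I_C·R_C − I_E·R_E = 5.3 − 0.477×1.8 − 0.482×0.33 = 4.28 V > V_CE(sat), so the active-region assumption holds.

active; I_C ≈ 0.48 mA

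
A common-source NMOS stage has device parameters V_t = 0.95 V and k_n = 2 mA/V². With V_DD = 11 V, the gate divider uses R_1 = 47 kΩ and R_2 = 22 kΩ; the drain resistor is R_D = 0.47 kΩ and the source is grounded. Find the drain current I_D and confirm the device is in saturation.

I_D ≈ 6.5 mA

V_G = V_DD·R_2/(R_1+R_2) = 11×22/69 = 3.51 V. With the source grounded, V_GS = V_G = 3.51 V.
Assume saturation: I_D = (k_n/2)(V_GS − V_t)² = (2/2)×(3.51 − 0.95)² = 1×2.56² = 6.54 mA.
V_DS = V_DD − I_D·R_D = 11 − 6.54×0.47 = 7.93 V.
Saturation requires V_DS ≥ V_GS − V_t = 2.56 V; 7.93 ≥ 2.56 ✓.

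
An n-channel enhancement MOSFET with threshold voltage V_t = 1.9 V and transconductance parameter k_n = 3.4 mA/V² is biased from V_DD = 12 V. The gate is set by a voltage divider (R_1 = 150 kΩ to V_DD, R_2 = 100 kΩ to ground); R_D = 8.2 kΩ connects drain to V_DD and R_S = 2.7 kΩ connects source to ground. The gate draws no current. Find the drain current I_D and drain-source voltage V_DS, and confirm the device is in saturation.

I_D ≈ 0.82 mA, V_DS ≈ 3.1 V

V_G = V_DD·R_2/(R_1+R_2) = 12×100/250 = 4.8 V.
Assume saturation: I_D = (k_n/2)(V_GS − V_t)² with V_GS = V_G − I_D·R_S = 4.8 − 2.7·I_D.
Substituting gives 12.4·I_D² − 27.6·I_D + 14.3 = 0, with roots I_D = 0.817 or 1.41 mA.
The root I_D = 1.41 mA gives V_GS = 0.989 V ≤ V_t, so take I_D = 0.817 mA.
Then V_GS = 2.59 V and V_DS = V_DD − I_D(R_D+R_S) = 12 − 0.817×10.9 = 3.09 V.
Saturation requires V_DS ≥ V_GS − V_t = 0.693 V; 3.09 ≥ 0.693 ✓.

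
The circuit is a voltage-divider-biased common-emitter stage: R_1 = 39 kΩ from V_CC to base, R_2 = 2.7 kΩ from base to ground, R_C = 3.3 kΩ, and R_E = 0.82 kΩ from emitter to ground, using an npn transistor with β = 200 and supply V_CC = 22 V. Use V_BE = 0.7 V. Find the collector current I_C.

Thevenize the base divider: V_Th = V_CC·R_2/(R_1+R_2) = 22×2.7/41.7 = 1.42 V, R_Th = R_1‖R_2 = 2.53 kΩ.
Base-emitter loop: V_Th = I_B·R_Th + V_BE + (β+1)I_B·R_E, so I_B = (1.42 − 0.7) / (2.53 + 201×0.82) = 0.00433 mA.
I_C = β·I_B = 200×0.00433 = 0.866 mA, and I_E = (β+1)I_B = 0.87 mA.
V_CE = V_CC − I_C·R_C − I_E·R_E = 22 − 0.866×3.3 − 0.87×0.82 = 18.4 V.
V_CE = 18.4 V > 0.2 V confirms active-region operation.

I_C ≈ 0.87 mA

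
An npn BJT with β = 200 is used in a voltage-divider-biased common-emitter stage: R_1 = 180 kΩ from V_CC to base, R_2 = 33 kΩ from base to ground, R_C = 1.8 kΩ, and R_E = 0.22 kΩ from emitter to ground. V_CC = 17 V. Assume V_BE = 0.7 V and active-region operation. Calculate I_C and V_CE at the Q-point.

Thevenize the base divider: V_Th = V_CC·R_2/(R_1+R_2) = 17×33/213 = 2.63 V, R_Th = R_1‖R_2 = 27.9 kΩ.
Base-emitter loop: V_Th = I_B·R_Th + V_BE + (β+1)I_B·R_E, so I_B = (2.63 − 0.7) / (27.9 + 201×0.22) = 0.0268 mA.
I_C = β·I_B = 200×0.0268 = 5.36 mA, and I_E = (β+1)I_B = 5.39 mA.
V_CE = V_CC − I_C·R_C − I_E·R_E = 17 − 5.36×1.8 − 5.39×0.22 = 6.16 V.
V_CE = 6.16 V > 0.2 V confirms active-region operation.

I_C ≈ 5.4 mA, V_CE ≈ 6.2 V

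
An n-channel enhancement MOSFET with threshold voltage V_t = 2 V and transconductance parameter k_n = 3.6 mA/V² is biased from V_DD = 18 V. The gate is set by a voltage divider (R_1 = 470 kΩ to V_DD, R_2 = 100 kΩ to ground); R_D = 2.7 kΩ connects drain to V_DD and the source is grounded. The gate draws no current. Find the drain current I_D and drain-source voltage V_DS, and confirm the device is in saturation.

I_D ≈ 2.4 mA, V_DS ≈ 11 V

V_G = V_DD·R_2/(R_1+R_2) = 18×100/570 = 3.16 V. With the source grounded, V_GS = V_G = 3.16 V.
Assume saturation: I_D = (k_n/2)(V_GS − V_t)² = (3.6/2)×(3.16 − 2)² = 1.8×1.16² = 2.41 mA.
V_DS = V_DD − I_D·R_D = 18 − 2.41×2.7 = 11.5 V.
Saturation requires V_DS ≥ V_GS − V_t = 1.16 V; 11.5 ≥ 1.16 ✓.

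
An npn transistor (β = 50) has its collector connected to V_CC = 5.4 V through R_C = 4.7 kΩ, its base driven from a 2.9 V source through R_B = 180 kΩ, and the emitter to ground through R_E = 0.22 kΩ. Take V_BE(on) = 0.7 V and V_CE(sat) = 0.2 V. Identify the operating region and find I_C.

Assume active. Base-emitter loop: I_B = (V_BB − V_BE)/(R_B + (β+1)R_E) = (2.9 − 0.7)/(180 + 51×0.22) = 0.0115 mA.
I_C = β·I_B = 50×0.0115 = 0.575 mA.
V_CE = V_CC − I_C·R_C − I_E·R_E = 5.4 − 0.575×4.7 − 0.587×0.22 = 2.57 V > V_CE(sat), so the active-region assumption holds.

active; I_C ≈ 0.58 mA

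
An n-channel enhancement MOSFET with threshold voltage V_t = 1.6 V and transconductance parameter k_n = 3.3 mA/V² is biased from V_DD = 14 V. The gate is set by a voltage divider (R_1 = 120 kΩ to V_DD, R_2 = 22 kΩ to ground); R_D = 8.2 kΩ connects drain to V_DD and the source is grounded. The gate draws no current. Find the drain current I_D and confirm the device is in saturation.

I_D ≈ 0.53 mA

V_G = V_DD·R_2/(R_1+R_2) = 14×22/142 = 2.17 V. With the source grounded, V_GS = V_G = 2.17 V.
Assume saturation: I_D = (k_n/2)(V_GS − V_t)² = (3.3/2)×(2.17 − 1.6)² = 1.65×0.569² = 0.534 mA.
V_DS = V_DD − I_D·R_D = 14 − 0.534×8.2 = 9.62 V.
Saturation requires V_DS ≥ V_GS − V_t = 0.569 V; 9.62 ≥ 0.569 ✓.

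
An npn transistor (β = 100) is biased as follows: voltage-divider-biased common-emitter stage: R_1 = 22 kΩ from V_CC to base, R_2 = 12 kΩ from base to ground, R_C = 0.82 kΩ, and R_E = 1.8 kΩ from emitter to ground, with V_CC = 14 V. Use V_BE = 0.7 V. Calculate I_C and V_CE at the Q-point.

I_C ≈ 2.2 mA, V_CE ≈ 8.1 V

Thevenize the base divider: V_Th = V_CC·R_2/(R_1+R_2) = 14×12/34 = 4.94 V, R_Th = R_1‖R_2 = 7.76 kΩ.
Base-emitter loop: V_Th = I_B·R_Th + V_BE + (β+1)I_B·R_E, so I_B = (4.94 − 0.7) / (7.76 + 101×1.8) = 0.0224 mA.
I_C = β·I_B = 100×0.0224 = 2.24 mA, and I_E = (β+1)I_B = 2.26 mA.
V_CE = V_CC − I_C·R_C − I_E·R_E = 14 − 2.24×0.82 − 2.26×1.8 = 8.1 V.
V_CE = 8.1 V > 0.2 V confirms active-region operation.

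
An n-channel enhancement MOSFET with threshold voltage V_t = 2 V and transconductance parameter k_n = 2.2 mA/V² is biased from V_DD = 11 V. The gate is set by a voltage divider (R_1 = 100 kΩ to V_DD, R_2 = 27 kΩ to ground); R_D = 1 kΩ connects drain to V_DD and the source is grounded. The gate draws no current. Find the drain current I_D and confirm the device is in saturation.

I_D ≈ 0.13 mA

V_G = V_DD·R_2/(R_1+R_2) = 11×27/127 = 2.34 V. With the source grounded, V_GS = V_G = 2.34 V.
Assume saturation: I_D = (k_n/2)(V_GS − V_t)² = (2.2/2)×(2.34 − 2)² = 1.1×0.339² = 0.126 mA.
V_DS = V_DD − I_D·R_D = 11 − 0.126×1 = 10.9 V.
Saturation requires V_DS ≥ V_GS − V_t = 0.339 V; 10.9 ≥ 0.339 ✓.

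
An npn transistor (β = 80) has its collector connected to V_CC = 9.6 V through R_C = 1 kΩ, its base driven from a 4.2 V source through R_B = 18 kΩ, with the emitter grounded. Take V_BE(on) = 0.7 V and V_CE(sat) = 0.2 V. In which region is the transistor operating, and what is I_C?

saturation; I_C ≈ 9.4 mA

Assume active: I_B = (4.2 − 0.7)/18 = 0.194 mA, giving I_C = β·I_B = 15.6 mA.
But then V_CE = 9.6 − 15.6×1 = -5.96 V < V_CE(sat) = 0.2 V — impossible in the active region.
So the transistor is saturated. With V_CE = 0.2 V, I_C = (V_CC − 0.2)/R_C = 9.4/1 = 9.4 mA.
Check: β·I_B = 15.6 mA > I_C = 9.4 mA, confirming saturation.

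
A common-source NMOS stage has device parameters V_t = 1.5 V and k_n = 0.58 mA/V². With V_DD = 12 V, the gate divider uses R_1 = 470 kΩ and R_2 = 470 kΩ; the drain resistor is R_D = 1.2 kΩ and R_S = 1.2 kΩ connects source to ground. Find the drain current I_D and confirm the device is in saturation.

V_G = V_DD·R_2/(R_1+R_2) = 12×470/940 = 6 V.
Assume saturation: I_D = (k_n/2)(V_GS − V_t)² with V_GS = V_G − I_D·R_S = 6 − 1.2·I_D.
Substituting gives 0.418·I_D² − 4.13·I_D + 5.87 = 0, with roots I_D = 1.72 or 8.17 mA.
The root I_D = 8.17 mA gives V_GS = -3.81 V ≤ V_t, so take I_D = 1.72 mA.
Then V_GS = 3.94 V and V_DS = V_DD − I_D(R_D+R_S) = 12 − 1.72×2.4 = 7.87 V.
Saturation requires V_DS ≥ V_GS − V_t = 2.44 V; 7.87 ≥ 2.44 ✓.

I_D ≈ 1.7 mA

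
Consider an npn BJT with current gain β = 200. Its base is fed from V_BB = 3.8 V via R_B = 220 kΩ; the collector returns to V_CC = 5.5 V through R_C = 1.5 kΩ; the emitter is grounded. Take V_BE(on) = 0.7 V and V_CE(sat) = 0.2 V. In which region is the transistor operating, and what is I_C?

Assume active. Base-emitter loop: I_B = (V_BB − V_BE)/R_B = (3.8 − 0.7)/220 = 0.0141 mA.
I_C = β·I_B = 200×0.0141 = 2.82 mA.
V_CE = V_CC − I_C·R_C = 5.5 − 2.82×1.5 = 1.27 V > V_CE(sat), so the active-region assumption holds.

active; I_C ≈ 2.8 mA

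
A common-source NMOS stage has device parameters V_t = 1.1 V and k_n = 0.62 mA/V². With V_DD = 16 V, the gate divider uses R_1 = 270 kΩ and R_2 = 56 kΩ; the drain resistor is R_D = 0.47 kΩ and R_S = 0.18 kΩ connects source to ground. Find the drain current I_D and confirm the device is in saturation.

I_D ≈ 0.72 mA

V_G = V_DD·R_2/(R_1+R_2) = 16×56/326 = 2.75 V.
Assume saturation: I_D = (k_n/2)(V_GS − V_t)² with V_GS = V_G − I_D·R_S = 2.75 − 0.18·I_D.
Substituting gives 0.01·I_D² − 1.18·I_D + 0.842 = 0, with roots I_D = 0.716 or 117 mA.
The root I_D = 117 mA gives V_GS = -18.3 V ≤ V_t, so take I_D = 0.716 mA.
Then V_GS = 2.62 V and V_DS = V_DD − I_D(R_D+R_S) = 16 − 0.716×0.65 = 15.5 V.
Saturation requires V_DS ≥ V_GS − V_t = 1.52 V; 15.5 ≥ 1.52 ✓.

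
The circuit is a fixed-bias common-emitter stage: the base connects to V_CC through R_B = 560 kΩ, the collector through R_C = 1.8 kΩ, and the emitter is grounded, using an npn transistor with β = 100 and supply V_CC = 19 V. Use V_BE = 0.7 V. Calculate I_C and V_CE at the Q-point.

I_C ≈ 3.3 mA, V_CE ≈ 13 V

Base loop: V_CC = I_B·R_B + V_BE, so I_B = (19 − 0.7)/560 kΩ = 0.0327 mA.
In the active region I_C = β·I_B = 100 × 0.0327 = 3.27 mA.
Collector loop: V_CE = V_CC − I_C·R_C = 19 − 3.27×1.8 = 13.1 V.
Since V_CE = 13.1 V > V_CE(sat) ≈ 0.2 V, the transistor is in the active region as assumed.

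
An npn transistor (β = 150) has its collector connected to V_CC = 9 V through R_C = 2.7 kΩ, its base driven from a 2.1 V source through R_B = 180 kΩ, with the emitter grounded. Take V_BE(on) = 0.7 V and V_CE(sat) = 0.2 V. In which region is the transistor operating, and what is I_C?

Assume active. Base-emitter loop: I_B = (V_BB − V_BE)/R_B = (2.1 − 0.7)/180 = 0.00778 mA.
I_C = β·I_B = 150×0.00778 = 1.17 mA.
V_CE = V_CC − I_C·R_C = 9 − 1.17×2.7 = 5.85 V > V_CE(sat), so the active-region assumption holds.

active; I_C ≈ 1.2 mA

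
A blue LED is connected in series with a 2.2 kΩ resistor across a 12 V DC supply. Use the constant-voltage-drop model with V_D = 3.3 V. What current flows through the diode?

I ≈ 4 mA

KVL around the loop: 12 = V_D + I·R = 3.3 + I × 2.2 kΩ.
So I = (12 − 3.3) / 2.2 kΩ = 8.7 / 2.2 = 3.95 mA.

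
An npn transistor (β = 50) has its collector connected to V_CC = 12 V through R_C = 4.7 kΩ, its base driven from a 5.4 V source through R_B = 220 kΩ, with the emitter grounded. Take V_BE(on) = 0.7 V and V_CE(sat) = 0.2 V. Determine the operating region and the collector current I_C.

active; I_C ≈ 1.1 mA

Assume active. Base-emitter loop: I_B = (V_BB − V_BE)/R_B = (5.4 − 0.7)/220 = 0.0214 mA.
I_C = β·I_B = 50×0.0214 = 1.07 mA.
V_CE = V_CC − I_C·R_C = 12 − 1.07×4.7 = 6.98 V > V_CE(sat), so the active-region assumption holds.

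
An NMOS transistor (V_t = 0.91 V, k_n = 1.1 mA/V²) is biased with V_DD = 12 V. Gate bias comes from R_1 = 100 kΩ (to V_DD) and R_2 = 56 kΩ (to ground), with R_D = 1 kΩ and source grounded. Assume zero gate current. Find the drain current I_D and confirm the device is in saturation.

I_D ≈ 6.3 mA

V_G = V_DD·R_2/(R_1+R_2) = 12×56/156 = 4.31 V. With the source grounded, V_GS = V_G = 4.31 V.
Assume saturation: I_D = (k_n/2)(V_GS − V_t)² = (1.1/2)×(4.31 − 0.91)² = 0.55×3.4² = 6.35 mA.
V_DS = V_DD − I_D·R_D = 12 − 6.35×1 = 5.65 V.
Saturation requires V_DS ≥ V_GS − V_t = 3.4 V; 5.65 ≥ 3.4 ✓.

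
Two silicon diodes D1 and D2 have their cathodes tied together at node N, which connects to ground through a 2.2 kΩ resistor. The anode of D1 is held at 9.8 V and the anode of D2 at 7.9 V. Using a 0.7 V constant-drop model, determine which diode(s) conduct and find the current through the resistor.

Only D1 conducts; I_R ≈ 4.1 mA

Assume both conduct. Then node N would need to be at both 9.8−0.7 = 9.1 V and 7.9−0.7 = 7.2 V, which is impossible.
Assume only D1 conducts: V_N = 9.8 − 0.7 = 9.1 V, so I_R = 9.1/2.2 = 4.14 mA.
Check D2: its anode-to-cathode voltage is 7.9 − 9.1 = -1.2 V < 0.7 V, so it is off. The assumption is consistent.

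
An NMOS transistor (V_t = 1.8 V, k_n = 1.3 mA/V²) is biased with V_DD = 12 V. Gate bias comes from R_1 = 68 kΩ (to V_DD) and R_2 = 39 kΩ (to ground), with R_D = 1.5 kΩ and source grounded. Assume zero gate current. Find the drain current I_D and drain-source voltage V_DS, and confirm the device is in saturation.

V_G = V_DD·R_2/(R_1+R_2) = 12×39/107 = 4.37 V. With the source grounded, V_GS = V_G = 4.37 V.
Assume saturation: I_D = (k_n/2)(V_GS − V_t)² = (1.3/2)×(4.37 − 1.8)² = 0.65×2.57² = 4.31 mA.
V_DS = V_DD − I_D·R_D = 12 − 4.31×1.5 = 5.54 V.
Saturation requires V_DS ≥ V_GS − V_t = 2.57 V; 5.54 ≥ 2.57 ✓.

I_D ≈ 4.3 mA, V_DS ≈ 5.5 V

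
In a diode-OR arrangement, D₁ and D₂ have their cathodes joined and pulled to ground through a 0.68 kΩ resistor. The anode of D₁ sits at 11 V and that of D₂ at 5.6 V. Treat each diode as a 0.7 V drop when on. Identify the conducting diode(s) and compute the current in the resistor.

Only D₁ conducts; I_R ≈ 15 mA

Assume both conduct. Then node N would need to be at both 11−0.7 = 10.3 V and 5.6−0.7 = 4.9 V, which is impossible.
Assume only D₁ conducts: V_N = 11 − 0.7 = 10.3 V, so I_R = 10.3/0.68 = 15.1 mA.
Check D₂: its anode-to-cathode voltage is 5.6 − 10.3 = -4.7 V < 0.7 V, so it is off. The assumption is consistent.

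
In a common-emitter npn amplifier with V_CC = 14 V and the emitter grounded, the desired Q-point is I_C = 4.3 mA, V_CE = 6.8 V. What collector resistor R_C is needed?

Collector loop: V_CC = I_C·R_C + V_CE.
R_C = (V_CC − V_CE)/I_C = (14 − 6.8)/4.3 = 1.67 kΩ.

R_C ≈ 1.7 kΩ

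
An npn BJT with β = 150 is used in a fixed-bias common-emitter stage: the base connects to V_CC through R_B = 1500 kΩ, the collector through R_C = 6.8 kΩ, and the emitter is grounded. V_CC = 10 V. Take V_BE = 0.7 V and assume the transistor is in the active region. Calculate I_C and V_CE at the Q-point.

I_C ≈ 0.93 mA, V_CE ≈ 3.7 V

Base loop: V_CC = I_B·R_B + V_BE, so I_B = (10 − 0.7)/1500 kΩ = 0.0062 mA.
In the active region I_C = β·I_B = 150 × 0.0062 = 0.93 mA.
Collector loop: V_CE = V_CC − I_C·R_C = 10 − 0.93×6.8 = 3.68 V.
Since V_CE = 3.68 V > V_CE(sat) ≈ 0.2 V, the transistor is in the active region as assumed.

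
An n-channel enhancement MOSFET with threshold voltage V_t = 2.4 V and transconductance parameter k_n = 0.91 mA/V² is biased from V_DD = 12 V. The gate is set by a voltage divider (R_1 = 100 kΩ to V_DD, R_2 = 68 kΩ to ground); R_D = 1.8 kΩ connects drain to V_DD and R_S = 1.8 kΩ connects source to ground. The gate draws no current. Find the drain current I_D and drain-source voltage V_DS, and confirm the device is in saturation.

I_D ≈ 0.68 mA, V_DS ≈ 9.5 V

V_G = V_DD·R_2/(R_1+R_2) = 12×68/168 = 4.86 V.
Assume saturation: I_D = (k_n/2)(V_GS − V_t)² with V_GS = V_G − I_D·R_S = 4.86 − 1.8·I_D.
Substituting gives 1.47·I_D² − 5.02·I_D + 2.75 = 0, with roots I_D = 0.684 or 2.72 mA.
The root I_D = 2.72 mA gives V_GS = -0.047 V ≤ V_t, so take I_D = 0.684 mA.
Then V_GS = 3.63 V and V_DS = V_DD − I_D(R_D+R_S) = 12 − 0.684×3.6 = 9.54 V.
Saturation requires V_DS ≥ V_GS − V_t = 1.23 V; 9.54 ≥ 1.23 ✓.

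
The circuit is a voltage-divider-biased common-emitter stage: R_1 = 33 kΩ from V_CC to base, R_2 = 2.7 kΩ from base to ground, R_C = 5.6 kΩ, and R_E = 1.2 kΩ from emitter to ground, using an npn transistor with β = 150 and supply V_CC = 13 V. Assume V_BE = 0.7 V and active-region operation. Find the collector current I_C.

I_C ≈ 0.23 mA

Thevenize the base divider: V_Th = V_CC·R_2/(R_1+R_2) = 13×2.7/35.7 = 0.983 V, R_Th = R_1‖R_2 = 2.5 kΩ.
Base-emitter loop: V_Th = I_B·R_Th + V_BE + (β+1)I_B·R_E, so I_B = (0.983 − 0.7) / (2.5 + 151×1.2) = 0.00154 mA.
I_C = β·I_B = 150×0.00154 = 0.231 mA, and I_E = (β+1)I_B = 0.233 mA.
V_CE = V_CC − I_C·R_C − I_E·R_E = 13 − 0.231×5.6 − 0.233×1.2 = 11.4 V.
V_CE = 11.4 V > 0.2 V confirms active-region operation.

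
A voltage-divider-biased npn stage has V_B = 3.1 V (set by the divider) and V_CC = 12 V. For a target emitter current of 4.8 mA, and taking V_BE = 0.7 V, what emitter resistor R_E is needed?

V_E = V_B − V_BE = 3.1 − 0.7 = 2.4 V.
R_E = V_E / I_E = 2.4 / 4.8 = 0.5 kΩ.

R_E ≈ 0.5 kΩ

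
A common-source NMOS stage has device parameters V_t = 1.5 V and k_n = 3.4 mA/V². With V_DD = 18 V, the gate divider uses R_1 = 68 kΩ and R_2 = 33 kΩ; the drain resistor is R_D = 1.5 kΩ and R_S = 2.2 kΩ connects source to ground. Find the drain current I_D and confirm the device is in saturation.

I_D ≈ 1.6 mA

V_G = V_DD·R_2/(R_1+R_2) = 18×33/101 = 5.88 V.
Assume saturation: I_D = (k_n/2)(V_GS − V_t)² with V_GS = V_G − I_D·R_S = 5.88 − 2.2·I_D.
Substituting gives 8.23·I_D² − 33.8·I_D + 32.6 = 0, with roots I_D = 1.56 or 2.55 mA.
The root I_D = 2.55 mA gives V_GS = 0.276 V ≤ V_t, so take I_D = 1.56 mA.
Then V_GS = 2.46 V and V_DS = V_DD − I_D(R_D+R_S) = 18 − 1.56×3.7 = 12.2 V.
Saturation requires V_DS ≥ V_GS − V_t = 0.957 V; 12.2 ≥ 0.957 ✓.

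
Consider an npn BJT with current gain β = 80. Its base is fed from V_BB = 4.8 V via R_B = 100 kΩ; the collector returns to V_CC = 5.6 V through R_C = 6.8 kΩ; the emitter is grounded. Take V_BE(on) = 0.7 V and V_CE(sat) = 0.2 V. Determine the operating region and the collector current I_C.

saturation; I_C ≈ 0.79 mA

Assume active: I_B = (4.8 − 0.7)/100 = 0.041 mA, giving I_C = β·I_B = 3.28 mA.
But then V_CE = 5.6 − 3.28×6.8 = -16.7 V < V_CE(sat) = 0.2 V — impossible in the active region.
So the transistor is saturated. With V_CE = 0.2 V, I_C = (V_CC − 0.2)/R_C = 5.4/6.8 = 0.794 mA.
Check: β·I_B = 3.28 mA > I_C = 0.794 mA, confirming saturation.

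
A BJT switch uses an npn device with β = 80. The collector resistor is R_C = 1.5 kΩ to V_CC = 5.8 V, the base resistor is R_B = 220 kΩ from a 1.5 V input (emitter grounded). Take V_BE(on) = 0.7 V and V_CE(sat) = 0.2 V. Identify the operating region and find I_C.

Assume active. Base-emitter loop: I_B = (V_BB − V_BE)/R_B = (1.5 − 0.7)/220 = 0.00364 mA.
I_C = β·I_B = 80×0.00364 = 0.291 mA.
V_CE = V_CC − I_C·R_C = 5.8 − 0.291×1.5 = 5.36 V > V_CE(sat), so the active-region assumption holds.

active; I_C ≈ 0.29 mA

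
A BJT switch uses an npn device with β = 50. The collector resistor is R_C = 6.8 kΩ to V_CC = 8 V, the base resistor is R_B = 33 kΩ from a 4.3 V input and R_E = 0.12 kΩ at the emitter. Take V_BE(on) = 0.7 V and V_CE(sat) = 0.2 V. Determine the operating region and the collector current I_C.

saturation; I_C ≈ 1.1 mA

Assume active: I_B = (4.3 − 0.7)/(33 + 51×0.12) = 0.092 mA, I_C = β·I_B = 4.6 mA.
Then V_CE = 8 − 4.6×6.8 − 4.69×0.12 = -23.9 V < 0.2 V — the active assumption fails.
Re-solve with V_CE = 0.2 V. KCL at the emitter: V_E/R_E = (V_BB−0.7−V_E)/R_B + (V_CC−0.2−V_E)/R_C, giving V_E = 0.148 V.
I_C = (V_CC − 0.2 − V_E)/R_C = (7.8 − 0.148)/6.8 = 1.13 mA.
Check: I_B = (3.6 − 0.148)/33 = 0.105 mA, and β·I_B = 5.23 mA > I_C, confirming saturation.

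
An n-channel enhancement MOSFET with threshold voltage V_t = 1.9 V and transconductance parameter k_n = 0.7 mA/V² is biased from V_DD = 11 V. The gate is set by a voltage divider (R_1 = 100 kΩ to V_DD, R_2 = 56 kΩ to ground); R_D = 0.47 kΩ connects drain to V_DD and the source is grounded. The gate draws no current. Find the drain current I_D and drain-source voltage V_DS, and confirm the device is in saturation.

V_G = V_DD·R_2/(R_1+R_2) = 11×56/156 = 3.95 V. With the source grounded, V_GS = V_G = 3.95 V.
Assume saturation: I_D = (k_n/2)(V_GS − V_t)² = (0.7/2)×(3.95 − 1.9)² = 0.35×2.05² = 1.47 mA.
V_DS = V_DD − I_D·R_D = 11 − 1.47×0.47 = 10.3 V.
Saturation requires V_DS ≥ V_GS − V_t = 2.05 V; 10.3 ≥ 2.05 ✓.

I_D ≈ 1.5 mA, V_DS ≈ 10 V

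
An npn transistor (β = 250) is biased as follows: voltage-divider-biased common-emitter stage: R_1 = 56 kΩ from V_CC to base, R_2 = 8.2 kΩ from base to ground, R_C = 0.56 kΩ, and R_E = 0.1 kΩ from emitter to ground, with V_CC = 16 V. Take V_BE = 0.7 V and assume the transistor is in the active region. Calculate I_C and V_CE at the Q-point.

Thevenize the base divider: V_Th = V_CC·R_2/(R_1+R_2) = 16×8.2/64.2 = 2.04 V, R_Th = R_1‖R_2 = 7.15 kΩ.
Base-emitter loop: V_Th = I_B·R_Th + V_BE + (β+1)I_B·R_E, so I_B = (2.04 − 0.7) / (7.15 + 251×0.1) = 0.0417 mA.
I_C = β·I_B = 250×0.0417 = 10.4 mA, and I_E = (β+1)I_B = 10.5 mA.
V_CE = V_CC − I_C·R_C − I_E·R_E = 16 − 10.4×0.56 − 10.5×0.1 = 9.12 V.
V_CE = 9.12 V > 0.2 V confirms active-region operation.

I_C ≈ 10 mA, V_CE ≈ 9.1 V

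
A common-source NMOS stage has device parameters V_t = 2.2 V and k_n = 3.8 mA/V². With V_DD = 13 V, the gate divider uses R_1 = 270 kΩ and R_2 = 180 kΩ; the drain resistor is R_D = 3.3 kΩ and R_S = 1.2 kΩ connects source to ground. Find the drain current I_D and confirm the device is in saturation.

I_D ≈ 1.7 mA

V_G = V_DD·R_2/(R_1+R_2) = 13×180/450 = 5.2 V.
Assume saturation: I_D = (k_n/2)(V_GS − V_t)² with V_GS = V_G − I_D·R_S = 5.2 − 1.2·I_D.
Substituting gives 2.74·I_D² − 14.7·I_D + 17.1 = 0, with roots I_D = 1.71 or 3.66 mA.
The root I_D = 3.66 mA gives V_GS = 0.813 V ≤ V_t, so take I_D = 1.71 mA.
Then V_GS = 3.15 V and V_DS = V_DD − I_D(R_D+R_S) = 13 − 1.71×4.5 = 5.31 V.
Saturation requires V_DS ≥ V_GS − V_t = 0.949 V; 5.31 ≥ 0.949 ✓.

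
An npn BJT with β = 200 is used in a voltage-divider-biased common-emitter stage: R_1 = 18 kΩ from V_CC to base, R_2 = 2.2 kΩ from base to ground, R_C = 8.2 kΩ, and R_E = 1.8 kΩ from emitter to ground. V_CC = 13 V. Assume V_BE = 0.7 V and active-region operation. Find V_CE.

V_CE ≈ 9.1 V

Thevenize the base divider: V_Th = V_CC·R_2/(R_1+R_2) = 13×2.2/20.2 = 1.42 V, R_Th = R_1‖R_2 = 1.96 kΩ.
Base-emitter loop: V_Th = I_B·R_Th + V_BE + (β+1)I_B·R_E, so I_B = (1.42 − 0.7) / (1.96 + 201×1.8) = 0.00197 mA.
I_C = β·I_B = 200×0.00197 = 0.394 mA, and I_E = (β+1)I_B = 0.396 mA.
V_CE = V_CC − I_C·R_C − I_E·R_E = 13 − 0.394×8.2 − 0.396×1.8 = 9.06 V.
V_CE = 9.06 V > 0.2 V confirms active-region operation.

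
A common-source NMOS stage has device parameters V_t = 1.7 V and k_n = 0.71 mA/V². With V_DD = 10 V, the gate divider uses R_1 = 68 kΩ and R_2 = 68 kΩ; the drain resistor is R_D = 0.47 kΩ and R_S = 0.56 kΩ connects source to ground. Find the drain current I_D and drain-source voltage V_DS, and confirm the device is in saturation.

I_D ≈ 1.8 mA, V_DS ≈ 8.1 V

V_G = V_DD·R_2/(R_1+R_2) = 10×68/136 = 5 V.
Assume saturation: I_D = (k_n/2)(V_GS − V_t)² with V_GS = V_G − I_D·R_S = 5 − 0.56·I_D.
Substituting gives 0.111·I_D² − 2.31·I_D + 3.87 = 0, with roots I_D = 1.83 or 18.9 mA.
The root I_D = 18.9 mA gives V_GS = -5.6 V ≤ V_t, so take I_D = 1.83 mA.
Then V_GS = 3.97 V and V_DS = V_DD − I_D(R_D+R_S) = 10 − 1.83×1.03 = 8.11 V.
Saturation requires V_DS ≥ V_GS − V_t = 2.27 V; 8.11 ≥ 2.27 ✓.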